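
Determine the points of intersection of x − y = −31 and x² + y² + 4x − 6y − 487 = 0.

(−24, 7) and (−6, 25)

Express y = x + 31 and substitute into the circle:
2x² + 60x + 288 = 0  ⟹  x² + 30x + 144 = 0
x = −6 or x = −24, giving (−6, 25) and (−24, 7).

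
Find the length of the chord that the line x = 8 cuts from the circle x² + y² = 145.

The distance from (0, 0) to the line is 8, and r² = 145.
Half the chord is √(r² − d²) = √(81), so the full chord is 18.

18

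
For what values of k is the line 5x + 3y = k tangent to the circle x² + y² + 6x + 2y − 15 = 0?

Tangency holds when the distance from the centre (−3, −1) to the line equals the radius 5:
|5·(−3) + 3·(−1) − k| / √34 = 5
|k − (−18)| = 5√34.

k = −18 ± 5√34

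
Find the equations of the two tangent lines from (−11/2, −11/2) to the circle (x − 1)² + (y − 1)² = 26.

x − 5y = 22 and 5x − y = −22

A line y − (−11/2) = m(x − (−11/2)) is tangent when its distance from (1, 1) is √26:
(13/2m − (13/2))² = 26(m² + 1)
5m² − 26m + 5 = 0, so m = 1/5 or m = 5.
Through (−11/2, −11/2) these give x − 5y = 22 and 5x − y = −22.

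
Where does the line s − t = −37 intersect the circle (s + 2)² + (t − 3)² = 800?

(−30, 7) and (−6, 31)

Substitute t = s + 37:
2s² + 72s + 360 = 0  ⟹  s² + 36s + 180 = 0
s = −6 or s = −30, giving (−6, 31) and (−30, 7).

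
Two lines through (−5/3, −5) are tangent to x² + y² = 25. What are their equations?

3x + 4y = −25 and y = −5

Let a tangent through (−5/3, −5) have slope m. Its distance from (0, 0) must equal 5:
[m·(5/3) − (5)]² = 25(m² + 1)
4m² + 3m = 0, so m = −3/4 or m = 0.
With m = −3/4: 3x + 4y = −25. With m = 0: y = −5.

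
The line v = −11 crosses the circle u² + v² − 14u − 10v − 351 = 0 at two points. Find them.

Express v = −11 and substitute into the circle:
u² − 14u − 120 = 0
u = 20 or u = −6, giving (20, −11) and (−6, −11).

(−6, −11) and (20, −11)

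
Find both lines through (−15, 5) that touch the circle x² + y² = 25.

Write the tangent as mx − y + (5 − m·(−15)) = 0 and set its distance from the centre to 5:
(15m − (−5))² = 25(m² + 1)
4m² + 3m = 0, so m = −3/4 or m = 0.
Through (−15, 5) these give 3x + 4y = −25 and y = 5.

3x + 4y = −25 and y = 5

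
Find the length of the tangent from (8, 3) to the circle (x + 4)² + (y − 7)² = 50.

√110

Centre (−4, 7), r² = 50. |PO|² = (12)² + (−4)² = 160.
Power of the point: PT² = |PO|² − r² = 110, so PT = √110.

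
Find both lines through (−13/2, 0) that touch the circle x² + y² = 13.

Write the tangent as mx − y + (0 − m·(−13/2)) = 0 and set its distance from the centre to √13:
(13/2m − (0))² = 13(m² + 1)
9m² − 4 = 0, so m = 2/3 or m = −2/3.
With m = 2/3: 2x − 3y = −13. With m = −2/3: 2x + 3y = −13.

2x − 3y = −13 and 2x + 3y = −13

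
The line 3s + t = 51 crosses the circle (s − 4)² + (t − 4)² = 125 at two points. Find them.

(14, 9) and (15, 6)

From the line, t = −3s + 51. Substituting:
10s² − 290s + 2100 = 0  ⟹  s² − 29s + 210 = 0
s = 15 or s = 14, giving (15, 6) and (14, 9).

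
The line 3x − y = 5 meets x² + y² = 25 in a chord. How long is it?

Centre (0, 0), r² = 25. Perpendicular distance d from centre to line = |−5| / √10 = 5/√10.
Half the chord is √(r² − d²) = √(45/2), so the full chord is 3√10.

3√10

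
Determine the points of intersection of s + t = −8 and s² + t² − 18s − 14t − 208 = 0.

Substitute t = −s − 8:
2s² + 12s − 32 = 0  ⟹  s² + 6s − 16 = 0
s = 2 or s = −8, giving (2, −10) and (−8, 0).

(−8, 0) and (2, −10)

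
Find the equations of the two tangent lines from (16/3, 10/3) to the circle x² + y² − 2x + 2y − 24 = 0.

5x + y = 30 and x + 5y = 22

Write the tangent as mx − y + (10/3 − m·(16/3)) = 0 and set its distance from the centre to √26:
(−13/3m − (−13/3))² = 26(m² + 1)
5m² + 26m + 5 = 0, so m = −5 or m = −1/5.
Through (16/3, 10/3) these give 5x + y = 30 and x + 5y = 22.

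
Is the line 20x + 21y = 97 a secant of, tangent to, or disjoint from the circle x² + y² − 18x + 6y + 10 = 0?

Substituting the line into the circle gives 841x² − 14338x + 26041 = 0.
Δ = 205578244 − 87601924 = 117976320.
Two real roots: the line is a secant.

secant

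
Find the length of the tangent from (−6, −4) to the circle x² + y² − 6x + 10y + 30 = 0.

√78

Centre (3, −5), r² = 4. |PO|² = (−9)² + (1)² = 82.
The tangent meets the radius at right angles, so tangent² = |PO|² − r² = 82 − 4 = 78.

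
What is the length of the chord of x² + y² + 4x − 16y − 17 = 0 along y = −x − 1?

The distance from (−2, 8) to the line is 7/√2, and r² = 85.
Half the chord is √(r² − d²) = √(121/2), so the full chord is 11√2.

11√2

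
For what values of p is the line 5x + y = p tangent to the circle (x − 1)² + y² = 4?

The line touches the circle iff its distance from (1, 0) is 2:
|5·1 + 1·0 − p| / √26 = 2
|p − (5)| = 2√26.

p = 5 ± 2√26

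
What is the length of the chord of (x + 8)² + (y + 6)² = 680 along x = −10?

The line gives x = −10. Substituting into the circle:
y² + 12y − 640 = 0
y = 20 or y = −32, giving (−10, 20) and (−10, −32).
|(−10, 20) − (−10, −32)| = √((0)² + (52)²) = 52.

52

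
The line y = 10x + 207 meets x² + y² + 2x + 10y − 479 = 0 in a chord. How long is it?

2√101

Substitute y = 10x + 207:
101x² + 4242x + 44440 = 0  ⟹  x² + 42x + 440 = 0
x = −20 or x = −22, giving (−20, 7) and (−22, −13).
|(−20, 7) − (−22, −13)| = √((2)² + (20)²) = 2√101.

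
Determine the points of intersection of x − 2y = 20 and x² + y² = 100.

(0, −10) and (8, −6)

From the line, y = (−20 + x)/2. Substituting:
5x² − 40x = 0  ⟹  x² − 8x = 0
x = 8 or x = 0, giving (8, −6) and (0, −10).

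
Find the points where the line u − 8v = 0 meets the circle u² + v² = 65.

(−8, −1) and (8, 1)

From the line, v = (u)/8. Substituting:
65u² − 4160 = 0  ⟹  u² − 64 = 0
u = 8 or u = −8, giving (8, 1) and (−8, −1).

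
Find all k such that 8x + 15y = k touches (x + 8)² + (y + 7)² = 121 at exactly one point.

The line touches the circle iff its distance from (−8, −7) is 11:
|8·(−8) + 15·(−7) − k| / √289 = 11
|k − (−169)| = 11·17, so k = 18 or k = −356.

k = −356 or k = 18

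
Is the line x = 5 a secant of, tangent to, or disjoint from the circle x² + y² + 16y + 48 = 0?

disjoint

Centre (0, −8), r² = 16. Distance² from centre to line = (−5)² = 25.
Since d² > r², the line lies outside the circle.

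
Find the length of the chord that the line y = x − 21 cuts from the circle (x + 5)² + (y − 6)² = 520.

4√2

Centre (−5, 6), r² = 520. Perpendicular distance d from centre to line = |−32| / √2 = 32/√2.
Chord = 2√(r² − d²) = 2·√(8) = 4√2.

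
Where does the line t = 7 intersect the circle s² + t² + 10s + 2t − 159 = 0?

(−16, 7) and (6, 7)

Substitute t = 7:
s² + 10s − 96 = 0
s = 6 or s = −16, giving (6, 7) and (−16, 7).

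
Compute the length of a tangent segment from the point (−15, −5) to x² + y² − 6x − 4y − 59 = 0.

The centre is (3, 2) and r = 6√2. The square of the distance from P to the centre is 324 + 49 = 373.
The tangent meets the radius at right angles, so tangent² = |PO|² − r² = 373 − 72 = 301.

√301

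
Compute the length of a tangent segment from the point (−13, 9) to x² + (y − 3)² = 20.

The centre is (0, 3) and r = 2√5. The square of the distance from P to the centre is 169 + 36 = 205.
By the tangent–radius right angle, tangent length = √(|PO|² − r²) = √185.

√185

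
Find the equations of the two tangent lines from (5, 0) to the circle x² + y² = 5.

x + 2y = 5 and x − 2y = 5

A line y − (0) = m(x − (5)) is tangent when its distance from (0, 0) is √5:
(−5m − (0))² = 5(m² + 1)
4m² − 1 = 0, so m = −1/2 or m = 1/2.
With m = −1/2: x + 2y = 5. With m = 1/2: x − 2y = 5.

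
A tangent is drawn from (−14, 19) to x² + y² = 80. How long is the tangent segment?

The centre is (0, 0) and r = 4√5. The square of the distance from P to the centre is 196 + 361 = 557.
Power of the point: PT² = |PO|² − r² = 477, so PT = 3√53.

3√53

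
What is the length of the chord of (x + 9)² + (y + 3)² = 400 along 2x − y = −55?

Centre (−9, −3), r² = 400. Perpendicular distance d from centre to line = |40| / √5 = 40/√5.
Half the chord is √(r² − d²) = √(80), so the full chord is 8√5.

8√5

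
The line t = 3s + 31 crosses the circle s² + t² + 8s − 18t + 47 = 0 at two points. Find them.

(−9, 4) and (−5, 16)

Substitute t = 3s + 31:
10s² + 140s + 450 = 0  ⟹  s² + 14s + 45 = 0
s = −5 or s = −9, giving (−5, 16) and (−9, 4).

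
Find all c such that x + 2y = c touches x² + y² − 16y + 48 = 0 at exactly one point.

The line touches the circle iff its distance from (0, 8) is 4:
|1·0 + 2·8 − c| / √5 = 4
|c − (16)| = 4√5.

c = 16 ± 4√5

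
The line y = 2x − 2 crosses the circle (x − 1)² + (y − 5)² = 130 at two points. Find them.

Substitute y = 2x − 2:
5x² − 30x − 80 = 0  ⟹  x² − 6x − 16 = 0
x = 8 or x = −2, giving (8, 14) and (−2, −6).

(−2, −6) and (8, 14)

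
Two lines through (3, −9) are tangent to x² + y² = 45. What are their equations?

x + 2y = −15 and 2x − y = 15

A line y − (−9) = m(x − (3)) is tangent when its distance from (0, 0) is 3√5:
[m·(−3) − (9)]² = 45(m² + 1)
2m² − 3m − 2 = 0, so m = −1/2 or m = 2.
Through (3, −9) these give x + 2y = −15 and 2x − y = 15.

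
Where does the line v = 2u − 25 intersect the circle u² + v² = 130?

From the line, v = 2u − 25. Substituting:
5u² − 100u + 495 = 0  ⟹  u² − 20u + 99 = 0
u = 11 or u = 9, giving (11, −3) and (9, −7).

(9, −7) and (11, −3)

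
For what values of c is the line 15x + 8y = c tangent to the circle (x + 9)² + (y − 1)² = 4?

Tangency holds when the distance from the centre (−9, 1) to the line equals the radius 2:
|15·(−9) + 8·1 − c| / √289 = 2
|c − (−127)| = 2·17, so c = −93 or c = −161.

c = −161 or c = −93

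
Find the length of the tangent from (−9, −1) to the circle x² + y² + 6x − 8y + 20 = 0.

The centre is (−3, 4) and r = √5. The square of the distance from P to the centre is 36 + 25 = 61.
The tangent meets the radius at right angles, so tangent² = |PO|² − r² = 61 − 5 = 56.

2√14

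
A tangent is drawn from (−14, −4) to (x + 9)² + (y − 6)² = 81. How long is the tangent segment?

2√11

With centre O = (−9, 6), |OP|² = 125 and r² = 81.
By the tangent–radius right angle, tangent length = √(|PO|² − r²) = √44 = 2√11.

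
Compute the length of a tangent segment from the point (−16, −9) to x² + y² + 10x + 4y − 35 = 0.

Centre (−5, −2), r² = 64. |PO|² = (−11)² + (−7)² = 170.
Power of the point: PT² = |PO|² − r² = 106, so PT = √106.

√106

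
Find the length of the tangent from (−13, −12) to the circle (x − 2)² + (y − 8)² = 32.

√593

With centre O = (2, 8), |OP|² = 625 and r² = 32.
The tangent meets the radius at right angles, so tangent² = |PO|² − r² = 625 − 32 = 593.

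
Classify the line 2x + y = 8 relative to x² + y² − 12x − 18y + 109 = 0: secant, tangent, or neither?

neither

d² = (2·6 + 1·9 − (8))²/5 = 169/5; r² = 8.
Since d² > r², the line lies outside the circle.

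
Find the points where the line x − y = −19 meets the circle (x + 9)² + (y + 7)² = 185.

(−22, −3) and (−13, 6)

Substitute y = x + 19:
2x² + 70x + 572 = 0  ⟹  x² + 35x + 286 = 0
x = −13 or x = −22, giving (−13, 6) and (−22, −3).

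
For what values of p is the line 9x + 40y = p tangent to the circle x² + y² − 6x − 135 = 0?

p = −465 or p = 519

For a tangent, require d(centre, line) = r = 12.
|9·3 + 40·0 − p| / √1681 = 12
|p − (27)| = 12·41, so p = 519 or p = −465.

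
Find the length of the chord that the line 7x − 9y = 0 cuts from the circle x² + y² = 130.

The distance from (0, 0) to the line is 0/√130, and r² = 130.
Chord = 2√(r² − d²) = 2·√(130) = 2√130.

2√130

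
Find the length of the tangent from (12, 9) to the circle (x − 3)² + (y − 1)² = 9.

Centre (3, 1), r² = 9. |PO|² = (9)² + (8)² = 145.
The tangent meets the radius at right angles, so tangent² = |PO|² − r² = 145 − 9 = 136.

2√34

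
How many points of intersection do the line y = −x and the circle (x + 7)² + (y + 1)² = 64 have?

d² = (1·(−7) + 1·(−1) − (0))²/2 = 32; r² = 64.
Since d² < r², the line cuts the circle twice.

2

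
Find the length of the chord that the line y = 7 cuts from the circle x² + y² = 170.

22

Express y = 7 and substitute into the circle:
x² − 121 = 0
x = 11 or x = −11, giving (11, 7) and (−11, 7).
Chord length = distance between (11, 7) and (−11, 7) = √484 = 22.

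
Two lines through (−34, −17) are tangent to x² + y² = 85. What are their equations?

Write the tangent as mx − y + (−17 − m·(−34)) = 0 and set its distance from the centre to √85:
(34m − (17))² = 85(m² + 1)
63m² − 68m + 12 = 0, so m = 2/9 or m = 6/7.
Through (−34, −17) these give 2x − 9y = 85 and 6x − 7y = −85.

2x − 9y = 85 and 6x − 7y = −85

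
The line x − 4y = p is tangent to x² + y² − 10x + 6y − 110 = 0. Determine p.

p = 17 ± 12√17

The line touches the circle iff its distance from (5, −3) is 12:
|1·5 − 4·(−3) − p| / √17 = 12
|p − (17)| = 12√17.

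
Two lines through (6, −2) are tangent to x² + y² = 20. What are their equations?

Write the tangent as mx − y + (−2 − m·(6)) = 0 and set its distance from the centre to 2√5:
[m·(−6) − (2)]² = 20(m² + 1)
2m² + 3m − 2 = 0, so m = 1/2 or m = −2.
With m = 1/2: x − 2y = 10. With m = −2: 2x + y = 10.

x − 2y = 10 and 2x + y = 10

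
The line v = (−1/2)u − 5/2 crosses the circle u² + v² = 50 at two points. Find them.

From the line, v = (−5 − u)/2. Substituting:
5u² + 10u − 175 = 0  ⟹  u² + 2u − 35 = 0
u = 5 or u = −7, giving (5, −5) and (−7, 1).

(−7, 1) and (5, −5)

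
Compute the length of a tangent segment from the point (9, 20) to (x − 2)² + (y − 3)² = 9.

√329

With centre O = (2, 3), |OP|² = 338 and r² = 9.
By the tangent–radius right angle, tangent length = √(|PO|² − r²) = √329.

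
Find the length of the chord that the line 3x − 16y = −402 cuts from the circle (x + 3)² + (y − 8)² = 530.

2√265

Express y = (402 + 3x)/16 and substitute into the circle:
265x² + 3180x − 58300 = 0  ⟹  x² + 12x − 220 = 0
x = 10 or x = −22, giving (10, 27) and (−22, 21).
|(10, 27) − (−22, 21)| = √((32)² + (6)²) = 2√265.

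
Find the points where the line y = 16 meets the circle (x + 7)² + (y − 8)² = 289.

(−22, 16) and (8, 16)

Substitute y = 16:
x² + 14x − 176 = 0
x = 8 or x = −22, giving (8, 16) and (−22, 16).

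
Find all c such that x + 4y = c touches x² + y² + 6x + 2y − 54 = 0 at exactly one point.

The line touches the circle iff its distance from (−3, −1) is 8:
|1·(−3) + 4·(−1) − c| / √17 = 8
|c − (−7)| = 8√17.

c = −7 ± 8√17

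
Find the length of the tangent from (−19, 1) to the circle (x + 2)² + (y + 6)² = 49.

With centre O = (−2, −6), |OP|² = 338 and r² = 49.
By the tangent–radius right angle, tangent length = √(|PO|² − r²) = √289 = 17.

17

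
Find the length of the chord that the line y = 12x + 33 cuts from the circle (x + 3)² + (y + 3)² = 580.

4√145

Centre (−3, −3), r² = 580. Perpendicular distance d from centre to line = |0| / √145 = 0/√145.
Chord = 2√(r² − d²) = 2·√(580) = 4√145.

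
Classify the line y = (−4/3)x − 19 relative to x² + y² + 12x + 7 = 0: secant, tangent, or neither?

neither

Substituting the line into the circle gives 25x² + 564x + 3312 = 0.
Δ = 318096 − 331200 = −13104.
No real roots: the line does not meet the circle.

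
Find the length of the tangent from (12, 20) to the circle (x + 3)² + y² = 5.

With centre O = (−3, 0), |OP|² = 625 and r² = 5.
By the tangent–radius right angle, tangent length = √(|PO|² − r²) = √620 = 2√155.

2√155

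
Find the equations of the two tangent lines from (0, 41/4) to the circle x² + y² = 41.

5x − 4y = −41 and 5x + 4y = 41

Write the tangent as mx − y + (41/4 − m·(0)) = 0 and set its distance from the centre to √41:
[m·(0) − (−41/4)]² = 41(m² + 1)
16m² − 25 = 0, so m = 5/4 or m = −5/4.
Through (0, 41/4) these give 5x − 4y = −41 and 5x + 4y = 41.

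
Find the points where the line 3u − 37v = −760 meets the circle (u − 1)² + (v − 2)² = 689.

(−19, 19) and (18, 22)

Express v = (760 + 3u)/37 and substitute into the circle:
1378u² + 1378u − 471276 = 0  ⟹  u² + u − 342 = 0
u = 18 or u = −19, giving (18, 22) and (−19, 19).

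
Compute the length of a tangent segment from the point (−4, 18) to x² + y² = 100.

With centre O = (0, 0), |OP|² = 340 and r² = 100.
By the tangent–radius right angle, tangent length = √(|PO|² − r²) = √240 = 4√15.

4√15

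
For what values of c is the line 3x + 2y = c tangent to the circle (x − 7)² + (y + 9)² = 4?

c = 3 ± 2√13

Tangency holds when the distance from the centre (7, −9) to the line equals the radius 2:
|3·7 + 2·(−9) − c| / √13 = 2
|c − (3)| = 2√13.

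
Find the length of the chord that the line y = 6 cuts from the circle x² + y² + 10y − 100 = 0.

4

Express y = 6 and substitute into the circle:
x² − 4 = 0
x = 2 or x = −2, giving (2, 6) and (−2, 6).
Chord length = distance between (2, 6) and (−2, 6) = √16 = 4.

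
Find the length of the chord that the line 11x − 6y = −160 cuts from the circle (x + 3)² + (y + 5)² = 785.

4√157

Substitute y = (160 + 11x)/6:
157x² + 4396x + 8164 = 0  ⟹  x² + 28x + 52 = 0
x = −2 or x = −26, giving (−2, 23) and (−26, −21).
Chord length = distance between (−2, 23) and (−26, −21) = √2512 = 4√157.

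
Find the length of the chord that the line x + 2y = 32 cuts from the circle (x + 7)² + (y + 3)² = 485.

8√5

Centre (−7, −3), r² = 485. Perpendicular distance d from centre to line = |−45| / √5 = 45/√5.
Half the chord is √(r² − d²) = √(80), so the full chord is 8√5.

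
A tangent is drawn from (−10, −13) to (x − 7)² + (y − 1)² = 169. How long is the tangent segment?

Centre (7, 1), r² = 169. |PO|² = (−17)² + (−14)² = 485.
By the tangent–radius right angle, tangent length = √(|PO|² − r²) = √316 = 2√79.

2√79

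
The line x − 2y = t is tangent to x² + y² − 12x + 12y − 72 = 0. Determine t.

t = 18 ± 12√5

Tangency holds when the distance from the centre (6, −6) to the line equals the radius 12:
|1·6 − 2·(−6) − t| / √5 = 12
|t − (18)| = 12√5.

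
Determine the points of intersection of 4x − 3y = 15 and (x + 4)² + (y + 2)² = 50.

From the line, y = (−15 + 4x)/3. Substituting:
25x² − 225 = 0  ⟹  x² − 9 = 0
x = 3 or x = −3, giving (3, −1) and (−3, −9).

(−3, −9) and (3, −1)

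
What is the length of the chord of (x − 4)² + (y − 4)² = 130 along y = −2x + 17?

10√5

Centre (4, 4), r² = 130. Perpendicular distance d from centre to line = |−5| / √5 = 5/√5.
Chord = 2√(r² − d²) = 2·√(125) = 10√5.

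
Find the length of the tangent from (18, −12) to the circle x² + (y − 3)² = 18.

3√59

With centre O = (0, 3), |OP|² = 549 and r² = 18.
Power of the point: PT² = |PO|² − r² = 531, so PT = 3√59.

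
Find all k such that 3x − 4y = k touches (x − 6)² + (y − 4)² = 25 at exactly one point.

Tangency holds when the distance from the centre (6, 4) to the line equals the radius 5:
|3·6 − 4·4 − k| / √25 = 5
|k − (2)| = 5·5, so k = 27 or k = −23.

k = −23 or k = 27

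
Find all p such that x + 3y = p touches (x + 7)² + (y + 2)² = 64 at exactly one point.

p = −13 ± 8√10

For a tangent, require d(centre, line) = r = 8.
|1·(−7) + 3·(−2) − p| / √10 = 8
|p − (−13)| = 8√10.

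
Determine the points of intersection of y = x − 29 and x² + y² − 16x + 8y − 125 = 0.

Express y = x − 29 and substitute into the circle:
2x² − 66x + 484 = 0  ⟹  x² − 33x + 242 = 0
x = 22 or x = 11, giving (22, −7) and (11, −18).

(11, −18) and (22, −7)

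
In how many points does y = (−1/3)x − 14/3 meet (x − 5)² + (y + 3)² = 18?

Centre (5, −3), r² = 18. Distance² from centre to line = (10)²/10 = 10.
Since d² < r², the line cuts the circle twice.

2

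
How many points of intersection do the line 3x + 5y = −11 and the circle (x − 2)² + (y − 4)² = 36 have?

0

d² = (3·2 + 5·4 − (−11))²/34 = 1369/34; r² = 36.
Since d² > r², the line lies outside the circle.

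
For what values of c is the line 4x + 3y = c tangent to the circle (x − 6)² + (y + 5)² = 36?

The line touches the circle iff its distance from (6, −5) is 6:
|4·6 + 3·(−5) − c| / √25 = 6
|c − (9)| = 6·5, so c = 39 or c = −21.

c = −21 or c = 39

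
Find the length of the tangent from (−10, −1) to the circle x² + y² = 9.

Centre (0, 0), r² = 9. |PO|² = (−10)² + (−1)² = 101.
Power of the point: PT² = |PO|² − r² = 92, so PT = 2√23.

2√23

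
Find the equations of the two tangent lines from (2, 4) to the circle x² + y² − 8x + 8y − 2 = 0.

5x − 3y = −2 and 3x + 5y = 26

Write the tangent as mx − y + (4 − m·(2)) = 0 and set its distance from the centre to √34:
[m·(2) − (−8)]² = 34(m² + 1)
15m² − 16m − 15 = 0, so m = 5/3 or m = −3/5.
With m = 5/3: 5x − 3y = −2. With m = −3/5: 3x + 5y = 26.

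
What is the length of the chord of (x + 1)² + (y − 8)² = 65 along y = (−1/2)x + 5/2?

6√5

Centre (−1, 8), r² = 65. Perpendicular distance d from centre to line = |10| / √5 = 10/√5.
Chord = 2√(r² − d²) = 2·√(45) = 6√5.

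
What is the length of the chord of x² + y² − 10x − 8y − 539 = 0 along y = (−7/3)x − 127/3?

2√58

Substitute y = (−127 − 7x)/3:
58x² + 1856x + 14326 = 0  ⟹  x² + 32x + 247 = 0
x = −13 or x = −19, giving (−13, −12) and (−19, 2).
|(−13, −12) − (−19, 2)| = √((6)² + (−14)²) = 2√58.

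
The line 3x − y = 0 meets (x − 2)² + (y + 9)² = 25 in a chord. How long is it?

√10

From the line, y = 3x. Substituting:
10x² + 50x + 60 = 0  ⟹  x² + 5x + 6 = 0
x = −2 or x = −3, giving (−2, −6) and (−3, −9).
|(−2, −6) − (−3, −9)| = √((1)² + (3)²) = √10.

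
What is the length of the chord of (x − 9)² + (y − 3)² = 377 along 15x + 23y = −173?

√754

From the line, y = (−173 − 15x)/23. Substituting:
754x² − 2262x − 98020 = 0  ⟹  x² − 3x − 130 = 0
x = 13 or x = −10, giving (13, −16) and (−10, −1).
|(13, −16) − (−10, −1)| = √((23)² + (−15)²) = √754.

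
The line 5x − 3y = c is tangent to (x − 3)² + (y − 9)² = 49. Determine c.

c = −12 ± 7√34

For a tangent, require d(centre, line) = r = 7.
|5·3 − 3·9 − c| / √34 = 7
|c − (−12)| = 7√34.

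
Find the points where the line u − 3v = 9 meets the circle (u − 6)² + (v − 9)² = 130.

(3, −2) and (15, 2)

Express v = (−9 + u)/3 and substitute into the circle:
10u² − 180u + 450 = 0  ⟹  u² − 18u + 45 = 0
u = 15 or u = 3, giving (15, 2) and (3, −2).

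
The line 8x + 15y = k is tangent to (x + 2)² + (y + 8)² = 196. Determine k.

For a tangent, require d(centre, line) = r = 14.
|8·(−2) + 15·(−8) − k| / √289 = 14
|k − (−136)| = 14·17, so k = 102 or k = −374.

k = −374 or k = 102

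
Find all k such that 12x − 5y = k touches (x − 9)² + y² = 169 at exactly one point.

The line touches the circle iff its distance from (9, 0) is 13:
|12·9 − 5·0 − k| / √169 = 13
|k − (108)| = 13·13, so k = 277 or k = −61.

k = −61 or k = 277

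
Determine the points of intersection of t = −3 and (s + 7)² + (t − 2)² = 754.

(−34, −3) and (20, −3)

Substitute t = −3:
s² + 14s − 680 = 0
s = 20 or s = −34, giving (20, −3) and (−34, −3).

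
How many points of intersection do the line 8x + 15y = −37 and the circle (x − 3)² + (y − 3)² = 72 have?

Substituting the line into the circle gives 289x² − 38x − 7451 = 0.
Δ = 1444 − (−8613356) = 8614800.
Two real roots: the line is a secant.

2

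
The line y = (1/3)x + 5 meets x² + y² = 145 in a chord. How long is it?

The distance from (0, 0) to the line is 15/√10, and r² = 145.
Chord = 2√(r² − d²) = 2·√(245/2) = 7√10.

7√10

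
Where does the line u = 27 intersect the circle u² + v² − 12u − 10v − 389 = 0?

(27, 2) and (27, 8)

The line gives u = 27. Substituting into the circle:
v² − 10v + 16 = 0
v = 8 or v = 2, giving (27, 8) and (27, 2).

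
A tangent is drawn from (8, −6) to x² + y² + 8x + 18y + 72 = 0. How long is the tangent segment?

8√2

The centre is (−4, −9) and r = 5. The square of the distance from P to the centre is 144 + 9 = 153.
By the tangent–radius right angle, tangent length = √(|PO|² − r²) = √128 = 8√2.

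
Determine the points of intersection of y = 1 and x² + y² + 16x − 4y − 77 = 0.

Substitute y = 1:
x² + 16x − 80 = 0
x = 4 or x = −20, giving (4, 1) and (−20, 1).

(−20, 1) and (4, 1)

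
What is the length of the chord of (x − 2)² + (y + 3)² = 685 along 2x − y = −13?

22√5

Centre (2, −3), r² = 685. Perpendicular distance d from centre to line = |20| / √5 = 20/√5.
Chord = 2√(r² − d²) = 2·√(605) = 22√5.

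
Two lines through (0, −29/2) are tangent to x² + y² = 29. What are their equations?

5x + 2y = −29 and 5x − 2y = 29

Write the tangent as mx − y + (−29/2 − m·(0)) = 0 and set its distance from the centre to √29:
(0m − (29/2))² = 29(m² + 1)
4m² − 25 = 0, so m = −5/2 or m = 5/2.
With m = −5/2: 5x + 2y = −29. With m = 5/2: 5x − 2y = 29.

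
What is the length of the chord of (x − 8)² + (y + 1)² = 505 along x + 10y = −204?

2√101

Centre (8, −1), r² = 505. Perpendicular distance d from centre to line = |202| / √101 = 202/√101.
Chord = 2√(r² − d²) = 2·√(101) = 2√101.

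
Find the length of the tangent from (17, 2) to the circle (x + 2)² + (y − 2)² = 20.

√341

Centre (−2, 2), r² = 20. |PO|² = (19)² + (0)² = 361.
By the tangent–radius right angle, tangent length = √(|PO|² − r²) = √341.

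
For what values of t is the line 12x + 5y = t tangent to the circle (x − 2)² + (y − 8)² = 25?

For a tangent, require d(centre, line) = r = 5.
|12·2 + 5·8 − t| / √169 = 5
|t − (64)| = 5·13, so t = 129 or t = −1.

t = −1 or t = 129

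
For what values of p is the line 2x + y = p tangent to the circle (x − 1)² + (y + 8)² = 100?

The line touches the circle iff its distance from (1, −8) is 10:
|2·1 + 1·(−8) − p| / √5 = 10
|p − (−6)| = 10√5.

p = −6 ± 10√5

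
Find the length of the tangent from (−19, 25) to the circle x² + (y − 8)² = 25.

With centre O = (0, 8), |OP|² = 650 and r² = 25.
The tangent meets the radius at right angles, so tangent² = |PO|² − r² = 650 − 25 = 625.

25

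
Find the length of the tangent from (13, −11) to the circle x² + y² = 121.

13

The centre is (0, 0) and r = 11. The square of the distance from P to the centre is 169 + 121 = 290.
The tangent meets the radius at right angles, so tangent² = |PO|² − r² = 290 − 121 = 169.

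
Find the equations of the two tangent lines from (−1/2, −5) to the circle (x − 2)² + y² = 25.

y = −5 and 4x + 3y = −17

Let a tangent through (−1/2, −5) have slope m. Its distance from (2, 0) must equal 5:
[m·(5/2) − (5)]² = 25(m² + 1)
3m² + 4m = 0, so m = 0 or m = −4/3.
With m = 0: y = −5. With m = −4/3: 4x + 3y = −17.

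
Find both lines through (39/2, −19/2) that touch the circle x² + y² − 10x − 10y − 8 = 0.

3x + 7y = −8 and 7x + 3y = 108

Write the tangent as mx − y + (−19/2 − m·(39/2)) = 0 and set its distance from the centre to √58:
(−29/2m − (29/2))² = 58(m² + 1)
21m² + 58m + 21 = 0, so m = −3/7 or m = −7/3.
Through (39/2, −19/2) these give 3x + 7y = −8 and 7x + 3y = 108.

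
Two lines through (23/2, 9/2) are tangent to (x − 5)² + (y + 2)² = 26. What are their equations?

A line y − (9/2) = m(x − (23/2)) is tangent when its distance from (5, −2) is √26:
[m·(−13/2) − (−13/2)]² = 26(m² + 1)
5m² − 26m + 5 = 0, so m = 5 or m = 1/5.
With m = 5: 5x − y = 53. With m = 1/5: x − 5y = −11.

5x − y = 53 and x − 5y = −11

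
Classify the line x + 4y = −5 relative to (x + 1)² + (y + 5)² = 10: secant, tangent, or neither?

neither

d² = (1·(−1) + 4·(−5) − (−5))²/17 = 256/17; r² = 10.
Since d² > r², the line lies outside the circle.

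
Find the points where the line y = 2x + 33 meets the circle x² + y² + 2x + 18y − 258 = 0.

(−19, −5) and (−15, 3)

Substitute y = 2x + 33:
5x² + 170x + 1425 = 0  ⟹  x² + 34x + 285 = 0
x = −15 or x = −19, giving (−15, 3) and (−19, −5).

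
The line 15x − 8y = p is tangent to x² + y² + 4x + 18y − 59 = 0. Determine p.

The line touches the circle iff its distance from (−2, −9) is 12:
|15·(−2) − 8·(−9) − p| / √289 = 12
|p − (42)| = 12·17, so p = 246 or p = −162.

p = −162 or p = 246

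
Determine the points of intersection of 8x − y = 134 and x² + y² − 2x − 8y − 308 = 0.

Express y = 8x − 134 and substitute into the circle:
65x² − 2210x + 18720 = 0  ⟹  x² − 34x + 288 = 0
x = 18 or x = 16, giving (18, 10) and (16, −6).

(16, −6) and (18, 10)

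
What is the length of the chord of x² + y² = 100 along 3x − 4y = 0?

Express y = (3x)/4 and substitute into the circle:
25x² − 1600 = 0  ⟹  x² − 64 = 0
x = 8 or x = −8, giving (8, 6) and (−8, −6).
Chord length = distance between (8, 6) and (−8, −6) = √400 = 20.

20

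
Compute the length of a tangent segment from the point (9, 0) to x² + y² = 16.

With centre O = (0, 0), |OP|² = 81 and r² = 16.
The tangent meets the radius at right angles, so tangent² = |PO|² − r² = 81 − 16 = 65.

√65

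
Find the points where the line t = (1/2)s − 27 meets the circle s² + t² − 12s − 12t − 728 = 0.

Substitute t = (−54 + s)/2:
5s² − 180s + 1300 = 0  ⟹  s² − 36s + 260 = 0
s = 26 or s = 10, giving (26, −14) and (10, −22).

(10, −22) and (26, −14)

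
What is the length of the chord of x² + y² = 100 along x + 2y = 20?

Substitute y = (20 − x)/2:
5x² − 40x = 0  ⟹  x² − 8x = 0
x = 8 or x = 0, giving (8, 6) and (0, 10).
|(8, 6) − (0, 10)| = √((8)² + (−4)²) = 4√5.

4√5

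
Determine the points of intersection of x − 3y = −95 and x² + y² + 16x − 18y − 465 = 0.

From the line, y = (95 + x)/3. Substituting:
10x² + 280x − 290 = 0  ⟹  x² + 28x − 29 = 0
x = 1 or x = −29, giving (1, 32) and (−29, 22).

(−29, 22) and (1, 32)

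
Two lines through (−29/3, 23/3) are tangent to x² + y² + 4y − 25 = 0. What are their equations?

Write the tangent as mx − y + (23/3 − m·(−29/3)) = 0 and set its distance from the centre to √29:
(29/3m − (−29/3))² = 29(m² + 1)
10m² + 29m + 10 = 0, so m = −2/5 or m = −5/2.
Through (−29/3, 23/3) these give 2x + 5y = 19 and 5x + 2y = −33.

2x + 5y = 19 and 5x + 2y = −33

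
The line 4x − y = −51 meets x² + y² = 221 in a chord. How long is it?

Substitute y = 4x + 51:
17x² + 408x + 2380 = 0  ⟹  x² + 24x + 140 = 0
x = −10 or x = −14, giving (−10, 11) and (−14, −5).
|(−10, 11) − (−14, −5)| = √((4)² + (16)²) = 4√17.

4√17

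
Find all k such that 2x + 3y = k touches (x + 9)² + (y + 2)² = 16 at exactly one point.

k = −24 ± 4√13

The line touches the circle iff its distance from (−9, −2) is 4:
|2·(−9) + 3·(−2) − k| / √13 = 4
|k − (−24)| = 4√13.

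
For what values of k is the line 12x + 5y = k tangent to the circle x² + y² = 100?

For a tangent, require d(centre, line) = r = 10.
|12·0 + 5·0 − k| / √169 = 10
|k| = 10·13, so k = 130 or k = −130.

k = −130 or k = 130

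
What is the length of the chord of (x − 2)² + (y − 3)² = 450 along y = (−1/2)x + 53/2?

6√5

Express y = (53 − x)/2 and substitute into the circle:
5x² − 110x + 425 = 0  ⟹  x² − 22x + 85 = 0
x = 17 or x = 5, giving (17, 18) and (5, 24).
|(17, 18) − (5, 24)| = √((12)² + (−6)²) = 6√5.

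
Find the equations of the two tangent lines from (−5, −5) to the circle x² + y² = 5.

x − 2y = 5 and 2x − y = −5

A line y − (−5) = m(x − (−5)) is tangent when its distance from (0, 0) is √5:
[m·(5) − (5)]² = 5(m² + 1)
2m² − 5m + 2 = 0, so m = 1/2 or m = 2.
With m = 1/2: x − 2y = 5. With m = 2: 2x − y = −5.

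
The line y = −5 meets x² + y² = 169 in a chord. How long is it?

Express y = −5 and substitute into the circle:
x² − 144 = 0
x = 12 or x = −12, giving (12, −5) and (−12, −5).
|(12, −5) − (−12, −5)| = √((24)² + (0)²) = 24.

24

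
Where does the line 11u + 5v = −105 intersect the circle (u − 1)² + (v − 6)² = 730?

Express v = (−105 − 11u)/5 and substitute into the circle:
146u² + 2920u = 0  ⟹  u² + 20u = 0
u = 0 or u = −20, giving (0, −21) and (−20, 23).

(−20, 23) and (0, −21)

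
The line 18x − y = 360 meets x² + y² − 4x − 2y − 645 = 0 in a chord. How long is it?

10√13

The distance from (2, 1) to the line is 325/√325, and r² = 650.
Chord = 2√(r² − d²) = 2·√(325) = 10√13.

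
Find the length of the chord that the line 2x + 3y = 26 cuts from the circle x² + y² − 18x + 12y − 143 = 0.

From the line, y = (26 − 2x)/3. Substituting:
13x² − 338x + 325 = 0  ⟹  x² − 26x + 25 = 0
x = 25 or x = 1, giving (25, −8) and (1, 8).
Chord length = distance between (25, −8) and (1, 8) = √832 = 8√13.

8√13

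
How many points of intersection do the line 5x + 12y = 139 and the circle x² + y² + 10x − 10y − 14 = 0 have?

1

Substituting the line into the circle gives 169x² + 650x + 625 = 0.
Δ = 422500 − 422500 = 0.
A repeated root: the line is tangent.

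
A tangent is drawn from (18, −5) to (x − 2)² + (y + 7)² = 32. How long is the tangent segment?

2√57

With centre O = (2, −7), |OP|² = 260 and r² = 32.
The tangent meets the radius at right angles, so tangent² = |PO|² − r² = 260 − 32 = 228.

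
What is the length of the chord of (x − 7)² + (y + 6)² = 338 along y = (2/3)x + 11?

2√13

The distance from (7, −6) to the line is 65/√13, and r² = 338.
Half the chord is √(r² − d²) = √(13), so the full chord is 2√13.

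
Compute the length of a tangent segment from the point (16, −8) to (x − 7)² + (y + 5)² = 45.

3√5

Centre (7, −5), r² = 45. |PO|² = (9)² + (−3)² = 90.
The tangent meets the radius at right angles, so tangent² = |PO|² − r² = 90 − 45 = 45.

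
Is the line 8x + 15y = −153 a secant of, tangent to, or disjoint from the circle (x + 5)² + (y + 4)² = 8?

disjoint

Substituting the line into the circle gives 289x² + 3738x + 12474 = 0.
Discriminant = (3738)² − 4·289·(12474) = −447300 < 0.
No real roots: the line does not meet the circle.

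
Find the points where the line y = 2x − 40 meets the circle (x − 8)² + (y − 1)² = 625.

Substitute y = 2x − 40:
5x² − 180x + 1120 = 0  ⟹  x² − 36x + 224 = 0
x = 28 or x = 8, giving (28, 16) and (8, −24).

(8, −24) and (28, 16)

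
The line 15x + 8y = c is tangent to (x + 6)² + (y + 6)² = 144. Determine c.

The line touches the circle iff its distance from (−6, −6) is 12:
|15·(−6) + 8·(−6) − c| / √289 = 12
|c − (−138)| = 12·17, so c = 66 or c = −342.

c = −342 or c = 66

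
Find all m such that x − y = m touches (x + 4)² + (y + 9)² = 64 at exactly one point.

Tangency holds when the distance from the centre (−4, −9) to the line equals the radius 8:
|1·(−4) − 1·(−9) − m| / √2 = 8
|m − (5)| = 8√2.

m = 5 ± 8√2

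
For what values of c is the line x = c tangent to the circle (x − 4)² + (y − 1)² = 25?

For a tangent, require d(centre, line) = r = 5.
|1·4 + 0·1 − c| / √1 = 5
|c − (4)| = 5, so c = 9 or c = −1.

c = −1 or c = 9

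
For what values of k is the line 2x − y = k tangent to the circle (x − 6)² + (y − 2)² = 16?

For a tangent, require d(centre, line) = r = 4.
|2·6 − 1·2 − k| / √5 = 4
|k − (10)| = 4√5.

k = 10 ± 4√5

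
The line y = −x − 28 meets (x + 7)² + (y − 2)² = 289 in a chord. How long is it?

7√2

The distance from (−7, 2) to the line is 23/√2, and r² = 289.
Chord = 2√(r² − d²) = 2·√(49/2) = 7√2.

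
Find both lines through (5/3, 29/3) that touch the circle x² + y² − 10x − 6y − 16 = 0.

A line y − (29/3) = m(x − (5/3)) is tangent when its distance from (5, 3) is 5√2:
(10/3m − (−20/3))² = 50(m² + 1)
7m² − 8m + 1 = 0, so m = 1 or m = 1/7.
Through (5/3, 29/3) these give x − y = −8 and x − 7y = −66.

x − y = −8 and x − 7y = −66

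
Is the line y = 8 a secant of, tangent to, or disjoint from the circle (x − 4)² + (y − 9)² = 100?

Substituting the line into the circle gives x² − 8x − 83 = 0.
Discriminant = (−8)² − 4·1·(−83) = 396 > 0.
Two real roots: the line is a secant.

secant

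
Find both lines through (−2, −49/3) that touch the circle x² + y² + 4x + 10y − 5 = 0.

5x + 3y = −59 and 5x − 3y = 39

Write the tangent as mx − y + (−49/3 − m·(−2)) = 0 and set its distance from the centre to √34:
(0m − (34/3))² = 34(m² + 1)
9m² − 25 = 0, so m = −5/3 or m = 5/3.
With m = −5/3: 5x + 3y = −59. With m = 5/3: 5x − 3y = 39.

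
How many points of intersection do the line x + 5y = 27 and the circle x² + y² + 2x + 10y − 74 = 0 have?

d² = (1·(−1) + 5·(−5) − (27))²/26 = 2809/26; r² = 100.
Since d² > r², the line lies outside the circle.

0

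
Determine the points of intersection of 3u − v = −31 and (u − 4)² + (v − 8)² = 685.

Substitute v = 3u + 31:
10u² + 130u − 140 = 0  ⟹  u² + 13u − 14 = 0
u = 1 or u = −14, giving (1, 34) and (−14, −11).

(−14, −11) and (1, 34)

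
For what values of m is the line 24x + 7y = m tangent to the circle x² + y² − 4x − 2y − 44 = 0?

m = −120 or m = 230

For a tangent, require d(centre, line) = r = 7.
|24·2 + 7·1 − m| / √625 = 7
|m − (55)| = 7·25, so m = 230 or m = −120.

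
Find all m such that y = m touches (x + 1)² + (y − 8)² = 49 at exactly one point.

m = 1 or m = 15

Tangency holds when the distance from the centre (−1, 8) to the line equals the radius 7:
|0·(−1) + 1·8 − m| / √1 = 7
|m − (8)| = 7, so m = 15 or m = 1.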